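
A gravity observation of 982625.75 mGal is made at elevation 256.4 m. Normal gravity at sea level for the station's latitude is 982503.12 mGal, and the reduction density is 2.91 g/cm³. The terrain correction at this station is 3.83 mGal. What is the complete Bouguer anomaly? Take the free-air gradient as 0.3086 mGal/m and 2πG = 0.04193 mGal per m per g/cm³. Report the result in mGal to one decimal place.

Free-air correction = 0.3086 × 256.4 = 79.13 mGal
Free-air anomaly = 982625.75 − 982503.12 + (79.13) = 201.76 mGal
Bouguer slab correction = 0.04193 × 2.91 × 256.4 = 31.28 mGal
Simple Bouguer anomaly = 201.76 − (31.28) = 170.48 mGal
Complete Bouguer anomaly = 170.48 + 3.83 = 174.31 mGal

174.3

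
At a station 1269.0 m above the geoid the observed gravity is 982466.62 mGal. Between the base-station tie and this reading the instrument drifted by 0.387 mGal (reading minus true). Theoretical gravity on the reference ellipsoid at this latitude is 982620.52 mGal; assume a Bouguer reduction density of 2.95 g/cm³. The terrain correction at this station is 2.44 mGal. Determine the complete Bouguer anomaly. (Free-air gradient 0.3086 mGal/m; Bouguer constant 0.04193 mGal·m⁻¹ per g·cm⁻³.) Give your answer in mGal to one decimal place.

Drift-corrected reading = 982466.62 − (0.387) = 982466.233 mGal
Free-air correction = 0.3086 × 1269.0 = 391.61 mGal
Free-air anomaly = 982466.233 − 982620.52 + (391.61) = 237.323 mGal
Bouguer slab correction = 0.04193 × 2.95 × 1269.0 = 156.97 mGal
Simple Bouguer anomaly = 237.323 − (156.97) = 80.353 mGal
Complete Bouguer anomaly = 80.353 + 2.44 = 82.793 mGal

82.8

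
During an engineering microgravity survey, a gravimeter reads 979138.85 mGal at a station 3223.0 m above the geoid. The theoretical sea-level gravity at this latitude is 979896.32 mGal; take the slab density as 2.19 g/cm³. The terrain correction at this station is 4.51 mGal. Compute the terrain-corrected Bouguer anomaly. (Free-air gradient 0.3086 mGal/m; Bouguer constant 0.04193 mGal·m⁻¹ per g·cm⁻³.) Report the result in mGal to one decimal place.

-54.3

Free-air correction = 0.3086 × 3223.0 = 994.62 mGal
Free-air anomaly = 979138.85 − 979896.32 + (994.62) = 237.15 mGal
Bouguer slab correction = 0.04193 × 2.19 × 3223.0 = 295.96 mGal
Simple Bouguer anomaly = 237.15 − (295.96) = -58.81 mGal
Complete Bouguer anomaly = -58.81 + 4.51 = -54.30 mGal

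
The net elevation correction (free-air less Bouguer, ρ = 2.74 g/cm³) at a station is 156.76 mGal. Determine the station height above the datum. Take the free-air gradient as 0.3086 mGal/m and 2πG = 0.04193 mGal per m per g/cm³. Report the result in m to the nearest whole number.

809

Combined gradient = 0.3086 − 0.04193 × 2.74 = 0.1937118 mGal/m
h = 156.76 / 0.1937118 = 809.24 m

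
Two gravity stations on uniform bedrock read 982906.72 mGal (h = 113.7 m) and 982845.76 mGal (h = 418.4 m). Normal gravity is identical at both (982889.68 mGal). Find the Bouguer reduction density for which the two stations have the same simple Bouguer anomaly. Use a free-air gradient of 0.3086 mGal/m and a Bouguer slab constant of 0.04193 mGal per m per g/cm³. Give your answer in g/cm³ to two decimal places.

2.59

Δg_obs = 982845.76 − 982906.72 = -60.96 mGal over Δh = 418.4 − 113.7 = 304.7 m
Equal Bouguer anomalies ⇒ Δg_obs + (0.3086 − 0.04193ρ)·Δh = 0
0.3086 − 0.04193ρ = −Δg_obs/Δh = 0.20007
ρ = (0.3086 − 0.20007) / 0.04193 = 2.59 g/cm³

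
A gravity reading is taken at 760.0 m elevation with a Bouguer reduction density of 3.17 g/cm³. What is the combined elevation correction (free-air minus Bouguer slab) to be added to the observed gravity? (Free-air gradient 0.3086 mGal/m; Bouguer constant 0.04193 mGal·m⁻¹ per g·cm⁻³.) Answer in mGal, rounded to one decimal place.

133.5

Combined gradient = 0.3086 − 0.04193 × 3.17 = 0.1756819 mGal/m
Combined elevation correction = 0.1756819 × 760.0 = 133.5 mGal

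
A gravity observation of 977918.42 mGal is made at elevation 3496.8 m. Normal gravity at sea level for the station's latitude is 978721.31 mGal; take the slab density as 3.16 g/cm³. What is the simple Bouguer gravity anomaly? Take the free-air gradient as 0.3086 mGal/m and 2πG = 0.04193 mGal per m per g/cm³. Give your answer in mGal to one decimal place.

Free-air correction = 0.3086 × 3496.8 = 1079.11 mGal
Free-air anomaly = 977918.42 − 978721.31 + (1079.11) = 276.22 mGal
Bouguer slab correction = 0.04193 × 3.16 × 3496.8 = 463.32 mGal
Simple Bouguer anomaly = 276.22 − (463.32) = -187.10 mGal

-187.1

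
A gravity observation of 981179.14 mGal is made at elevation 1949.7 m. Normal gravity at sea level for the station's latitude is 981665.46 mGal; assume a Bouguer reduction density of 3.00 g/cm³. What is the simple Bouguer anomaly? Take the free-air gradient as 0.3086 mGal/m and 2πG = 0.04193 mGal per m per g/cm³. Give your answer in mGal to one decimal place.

-129.9

Free-air correction = 0.3086 × 1949.7 = 601.68 mGal
Free-air anomaly = 981179.14 − 981665.46 + (601.68) = 115.36 mGal
Bouguer slab correction = 0.04193 × 3.00 × 1949.7 = 245.25 mGal
Simple Bouguer anomaly = 115.36 − (245.25) = -129.89 mGal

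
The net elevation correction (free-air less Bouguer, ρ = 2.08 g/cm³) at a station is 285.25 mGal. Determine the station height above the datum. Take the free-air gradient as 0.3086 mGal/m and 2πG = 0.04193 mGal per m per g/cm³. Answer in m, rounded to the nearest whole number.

1288

Combined gradient = 0.3086 − 0.04193 × 2.08 = 0.2213856 mGal/m
h = 285.25 / 0.2213856 = 1288.48 m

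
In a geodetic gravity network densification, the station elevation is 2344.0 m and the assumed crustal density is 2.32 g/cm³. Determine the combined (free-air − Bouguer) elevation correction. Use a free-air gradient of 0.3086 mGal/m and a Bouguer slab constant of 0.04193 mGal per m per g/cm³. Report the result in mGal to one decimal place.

Combined gradient = 0.3086 − 0.04193 × 2.32 = 0.2113224 mGal/m
Combined elevation correction = 0.2113224 × 2344.0 = 495.3 mGal

495.3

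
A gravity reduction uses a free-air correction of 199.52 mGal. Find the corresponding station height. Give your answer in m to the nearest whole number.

647

h = 199.52 / 0.3086 = 646.53 m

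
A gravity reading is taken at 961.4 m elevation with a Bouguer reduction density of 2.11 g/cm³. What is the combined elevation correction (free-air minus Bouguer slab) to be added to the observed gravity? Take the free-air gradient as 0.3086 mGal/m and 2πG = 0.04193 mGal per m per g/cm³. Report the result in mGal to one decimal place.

211.6

Combined gradient = 0.3086 − 0.04193 × 2.11 = 0.2201277 mGal/m
Combined elevation correction = 0.2201277 × 961.4 = 211.6 mGal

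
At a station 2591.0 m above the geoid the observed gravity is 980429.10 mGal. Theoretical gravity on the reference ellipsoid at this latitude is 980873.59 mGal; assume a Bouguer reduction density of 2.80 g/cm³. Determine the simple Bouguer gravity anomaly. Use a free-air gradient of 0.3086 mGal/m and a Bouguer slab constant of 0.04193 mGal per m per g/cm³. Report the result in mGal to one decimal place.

Free-air correction = 0.3086 × 2591.0 = 799.58 mGal
Free-air anomaly = 980429.10 − 980873.59 + (799.58) = 355.09 mGal
Bouguer slab correction = 0.04193 × 2.80 × 2591.0 = 304.19 mGal
Simple Bouguer anomaly = 355.09 − (304.19) = 50.90 mGal

50.9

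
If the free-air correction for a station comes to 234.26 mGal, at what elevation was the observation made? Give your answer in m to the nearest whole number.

h = 234.26 / 0.3086 = 759.11 m

759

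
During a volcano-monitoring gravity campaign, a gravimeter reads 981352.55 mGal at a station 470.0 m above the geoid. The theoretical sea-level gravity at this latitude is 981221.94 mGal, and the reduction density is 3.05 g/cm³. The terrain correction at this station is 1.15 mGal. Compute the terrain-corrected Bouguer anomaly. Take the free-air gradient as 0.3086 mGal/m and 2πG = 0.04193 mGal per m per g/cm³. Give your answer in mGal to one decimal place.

Free-air correction = 0.3086 × 470.0 = 145.04 mGal
Free-air anomaly = 981352.55 − 981221.94 + (145.04) = 275.65 mGal
Bouguer slab correction = 0.04193 × 3.05 × 470.0 = 60.11 mGal
Simple Bouguer anomaly = 275.65 − (60.11) = 215.54 mGal
Complete Bouguer anomaly = 215.54 + 1.15 = 216.69 mGal

216.7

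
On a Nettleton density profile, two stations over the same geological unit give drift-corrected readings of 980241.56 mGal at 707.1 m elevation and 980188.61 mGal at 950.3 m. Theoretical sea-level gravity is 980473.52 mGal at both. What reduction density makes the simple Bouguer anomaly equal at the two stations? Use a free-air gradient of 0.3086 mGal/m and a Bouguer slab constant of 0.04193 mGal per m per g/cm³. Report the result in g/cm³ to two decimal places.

2.17

Δg_obs = 980188.61 − 980241.56 = -52.95 mGal over Δh = 950.3 − 707.1 = 243.2 m
Equal Bouguer anomalies ⇒ Δg_obs + (0.3086 − 0.04193ρ)·Δh = 0
0.3086 − 0.04193ρ = −Δg_obs/Δh = 0.21772
ρ = (0.3086 − 0.21772) / 0.04193 = 2.17 g/cm³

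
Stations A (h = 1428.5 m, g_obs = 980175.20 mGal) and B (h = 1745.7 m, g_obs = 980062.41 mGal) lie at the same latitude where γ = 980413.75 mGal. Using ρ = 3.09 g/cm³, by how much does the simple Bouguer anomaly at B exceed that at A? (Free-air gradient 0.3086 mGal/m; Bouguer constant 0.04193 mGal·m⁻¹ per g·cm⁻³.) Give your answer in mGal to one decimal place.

-56.0

Δg_SB(A) = 980175.20 − 980413.75 + 0.3086×1428.5 − 0.04193×3.09×1428.5 = 17.20 mGal
Δg_SB(B) = 980062.41 − 980413.75 + 0.3086×1745.7 − 0.04193×3.09×1745.7 = -38.80 mGal
Difference = -38.80 − (17.20) = -56.00 mGal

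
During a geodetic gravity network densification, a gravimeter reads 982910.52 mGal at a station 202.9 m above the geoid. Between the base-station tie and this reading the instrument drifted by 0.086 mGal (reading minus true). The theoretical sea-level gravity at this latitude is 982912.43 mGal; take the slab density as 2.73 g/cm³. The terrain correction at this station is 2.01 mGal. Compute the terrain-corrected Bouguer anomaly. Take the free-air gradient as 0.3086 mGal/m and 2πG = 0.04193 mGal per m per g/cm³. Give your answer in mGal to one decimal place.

39.4

Drift-corrected reading = 982910.52 − (0.086) = 982910.434 mGal
Free-air correction = 0.3086 × 202.9 = 62.61 mGal
Free-air anomaly = 982910.434 − 982912.43 + (62.61) = 60.614 mGal
Bouguer slab correction = 0.04193 × 2.73 × 202.9 = 23.23 mGal
Simple Bouguer anomaly = 60.614 − (23.23) = 37.384 mGal
Complete Bouguer anomaly = 37.384 + 2.01 = 39.394 mGal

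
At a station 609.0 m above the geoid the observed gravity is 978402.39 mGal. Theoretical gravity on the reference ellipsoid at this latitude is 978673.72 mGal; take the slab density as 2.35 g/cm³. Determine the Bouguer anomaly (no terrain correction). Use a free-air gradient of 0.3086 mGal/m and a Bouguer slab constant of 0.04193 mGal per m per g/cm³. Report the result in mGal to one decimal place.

Free-air correction = 0.3086 × 609.0 = 187.94 mGal
Free-air anomaly = 978402.39 − 978673.72 + (187.94) = -83.39 mGal
Bouguer slab correction = 0.04193 × 2.35 × 609.0 = 60.01 mGal
Simple Bouguer anomaly = -83.39 − (60.01) = -143.40 mGal

-143.4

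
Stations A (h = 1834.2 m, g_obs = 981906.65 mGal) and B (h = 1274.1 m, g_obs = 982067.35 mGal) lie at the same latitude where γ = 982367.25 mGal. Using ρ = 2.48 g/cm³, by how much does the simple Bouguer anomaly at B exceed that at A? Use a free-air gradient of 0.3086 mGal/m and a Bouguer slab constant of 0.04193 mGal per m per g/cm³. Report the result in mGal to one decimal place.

Δg_SB(A) = 981906.65 − 982367.25 + 0.3086×1834.2 − 0.04193×2.48×1834.2 = -85.30 mGal
Δg_SB(B) = 982067.35 − 982367.25 + 0.3086×1274.1 − 0.04193×2.48×1274.1 = -39.20 mGal
Difference = -39.20 − (-85.30) = 46.10 mGal

46.1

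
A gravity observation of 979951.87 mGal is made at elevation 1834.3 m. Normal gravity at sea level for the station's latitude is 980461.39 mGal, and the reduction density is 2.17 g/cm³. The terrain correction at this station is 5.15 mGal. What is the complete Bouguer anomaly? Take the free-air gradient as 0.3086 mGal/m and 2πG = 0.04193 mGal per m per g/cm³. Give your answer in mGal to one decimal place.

Free-air correction = 0.3086 × 1834.3 = 566.06 mGal
Free-air anomaly = 979951.87 − 980461.39 + (566.06) = 56.54 mGal
Bouguer slab correction = 0.04193 × 2.17 × 1834.3 = 166.90 mGal
Simple Bouguer anomaly = 56.54 − (166.90) = -110.36 mGal
Complete Bouguer anomaly = -110.36 + 5.15 = -105.21 mGal

-105.2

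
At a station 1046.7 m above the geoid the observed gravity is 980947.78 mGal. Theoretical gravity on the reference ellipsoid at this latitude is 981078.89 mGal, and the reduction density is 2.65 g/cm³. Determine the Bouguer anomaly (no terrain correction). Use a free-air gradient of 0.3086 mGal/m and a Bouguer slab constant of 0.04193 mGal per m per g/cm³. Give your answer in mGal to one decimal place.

Free-air correction = 0.3086 × 1046.7 = 323.01 mGal
Free-air anomaly = 980947.78 − 981078.89 + (323.01) = 191.90 mGal
Bouguer slab correction = 0.04193 × 2.65 × 1046.7 = 116.30 mGal
Simple Bouguer anomaly = 191.90 − (116.30) = 75.60 mGal

75.6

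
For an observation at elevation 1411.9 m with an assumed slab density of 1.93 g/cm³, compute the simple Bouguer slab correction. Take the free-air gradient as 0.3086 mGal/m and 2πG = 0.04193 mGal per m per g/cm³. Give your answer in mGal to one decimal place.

114.3

Bouguer slab correction = 0.04193 × 1.93 × 1411.9 = 114.3 mGal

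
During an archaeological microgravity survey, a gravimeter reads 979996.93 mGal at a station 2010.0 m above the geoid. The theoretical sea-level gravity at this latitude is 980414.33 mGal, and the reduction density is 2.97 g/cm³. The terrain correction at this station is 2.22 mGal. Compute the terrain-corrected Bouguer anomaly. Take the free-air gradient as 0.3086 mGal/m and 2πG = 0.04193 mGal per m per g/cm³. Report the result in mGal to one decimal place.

-45.2

Free-air correction = 0.3086 × 2010.0 = 620.29 mGal
Free-air anomaly = 979996.93 − 980414.33 + (620.29) = 202.89 mGal
Bouguer slab correction = 0.04193 × 2.97 × 2010.0 = 250.31 mGal
Simple Bouguer anomaly = 202.89 − (250.31) = -47.42 mGal
Complete Bouguer anomaly = -47.42 + 2.22 = -45.20 mGal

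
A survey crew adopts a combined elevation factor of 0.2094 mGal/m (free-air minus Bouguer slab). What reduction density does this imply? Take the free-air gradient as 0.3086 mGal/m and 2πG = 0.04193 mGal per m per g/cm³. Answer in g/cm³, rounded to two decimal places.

0.2094 = 0.3086 − 0.04193 × ρ
ρ = (0.3086 − 0.2094) / 0.04193 = 2.37 g/cm³

2.37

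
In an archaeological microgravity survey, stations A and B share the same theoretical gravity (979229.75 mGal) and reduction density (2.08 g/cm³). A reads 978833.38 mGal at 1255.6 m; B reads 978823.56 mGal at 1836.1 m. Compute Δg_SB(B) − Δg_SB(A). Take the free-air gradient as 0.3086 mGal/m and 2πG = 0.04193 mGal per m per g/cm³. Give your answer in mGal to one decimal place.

Δg_SB(A) = 978833.38 − 979229.75 + 0.3086×1255.6 − 0.04193×2.08×1255.6 = -118.40 mGal
Δg_SB(B) = 978823.56 − 979229.75 + 0.3086×1836.1 − 0.04193×2.08×1836.1 = 0.30 mGal
Difference = 0.30 − (-118.40) = 118.70 mGal

118.7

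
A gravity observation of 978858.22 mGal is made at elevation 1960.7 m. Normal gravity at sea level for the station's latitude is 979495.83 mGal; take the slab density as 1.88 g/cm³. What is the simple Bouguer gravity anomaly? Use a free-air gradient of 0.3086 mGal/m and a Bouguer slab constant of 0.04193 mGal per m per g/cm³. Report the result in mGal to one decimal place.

-187.1

Free-air correction = 0.3086 × 1960.7 = 605.07 mGal
Free-air anomaly = 978858.22 − 979495.83 + (605.07) = -32.54 mGal
Bouguer slab correction = 0.04193 × 1.88 × 1960.7 = 154.56 mGal
Simple Bouguer anomaly = -32.54 − (154.56) = -187.10 mGal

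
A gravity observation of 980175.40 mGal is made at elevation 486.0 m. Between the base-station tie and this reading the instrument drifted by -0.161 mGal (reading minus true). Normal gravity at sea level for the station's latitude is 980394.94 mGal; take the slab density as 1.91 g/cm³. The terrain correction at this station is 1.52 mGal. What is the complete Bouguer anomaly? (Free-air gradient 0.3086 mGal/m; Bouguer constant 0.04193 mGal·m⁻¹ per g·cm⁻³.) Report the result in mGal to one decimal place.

-106.8

Drift-corrected reading = 980175.40 − (-0.161) = 980175.561 mGal
Free-air correction = 0.3086 × 486.0 = 149.98 mGal
Free-air anomaly = 980175.561 − 980394.94 + (149.98) = -69.399 mGal
Bouguer slab correction = 0.04193 × 1.91 × 486.0 = 38.92 mGal
Simple Bouguer anomaly = -69.399 − (38.92) = -108.319 mGal
Complete Bouguer anomaly = -108.319 + 1.52 = -106.799 mGal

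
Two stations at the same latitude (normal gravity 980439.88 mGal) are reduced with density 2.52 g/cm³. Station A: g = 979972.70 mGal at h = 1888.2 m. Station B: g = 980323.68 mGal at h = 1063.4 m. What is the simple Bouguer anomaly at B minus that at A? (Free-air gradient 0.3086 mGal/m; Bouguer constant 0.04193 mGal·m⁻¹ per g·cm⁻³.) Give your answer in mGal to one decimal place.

Δg_SB(A) = 979972.70 − 980439.88 + 0.3086×1888.2 − 0.04193×2.52×1888.2 = -84.00 mGal
Δg_SB(B) = 980323.68 − 980439.88 + 0.3086×1063.4 − 0.04193×2.52×1063.4 = 99.60 mGal
Difference = 99.60 − (-84.00) = 183.60 mGal

183.6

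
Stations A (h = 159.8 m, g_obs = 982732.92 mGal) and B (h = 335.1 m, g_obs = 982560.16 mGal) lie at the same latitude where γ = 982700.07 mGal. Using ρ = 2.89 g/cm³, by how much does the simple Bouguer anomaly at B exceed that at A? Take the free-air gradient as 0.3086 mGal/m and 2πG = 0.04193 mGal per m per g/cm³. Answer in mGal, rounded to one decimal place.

-139.9

Δg_SB(A) = 982732.92 − 982700.07 + 0.3086×159.8 − 0.04193×2.89×159.8 = 62.80 mGal
Δg_SB(B) = 982560.16 − 982700.07 + 0.3086×335.1 − 0.04193×2.89×335.1 = -77.10 mGal
Difference = -77.10 − (62.80) = -139.90 mGal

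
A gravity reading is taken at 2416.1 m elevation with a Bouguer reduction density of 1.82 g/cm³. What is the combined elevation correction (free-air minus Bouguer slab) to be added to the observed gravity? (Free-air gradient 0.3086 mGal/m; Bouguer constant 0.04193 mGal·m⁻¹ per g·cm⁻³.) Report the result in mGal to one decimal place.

561.2

Combined gradient = 0.3086 − 0.04193 × 1.82 = 0.2322874 mGal/m
Combined elevation correction = 0.2322874 × 2416.1 = 561.2 mGal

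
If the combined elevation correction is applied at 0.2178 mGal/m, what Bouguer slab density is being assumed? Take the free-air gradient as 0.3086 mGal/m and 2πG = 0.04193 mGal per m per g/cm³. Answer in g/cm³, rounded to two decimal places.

0.2178 = 0.3086 − 0.04193 × ρ
ρ = (0.3086 − 0.2178) / 0.04193 = 2.17 g/cm³

2.17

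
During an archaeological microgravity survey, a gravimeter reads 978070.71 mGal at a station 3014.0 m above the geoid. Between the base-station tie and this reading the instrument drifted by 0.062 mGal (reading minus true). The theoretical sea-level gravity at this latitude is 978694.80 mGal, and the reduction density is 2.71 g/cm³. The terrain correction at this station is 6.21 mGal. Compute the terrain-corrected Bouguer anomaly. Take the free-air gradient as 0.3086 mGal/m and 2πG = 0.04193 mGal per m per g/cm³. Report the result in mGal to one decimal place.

-30.3

Drift-corrected reading = 978070.71 − (0.062) = 978070.648 mGal
Free-air correction = 0.3086 × 3014.0 = 930.12 mGal
Free-air anomaly = 978070.648 − 978694.80 + (930.12) = 305.968 mGal
Bouguer slab correction = 0.04193 × 2.71 × 3014.0 = 342.48 mGal
Simple Bouguer anomaly = 305.968 − (342.48) = -36.512 mGal
Complete Bouguer anomaly = -36.512 + 6.21 = -30.302 mGal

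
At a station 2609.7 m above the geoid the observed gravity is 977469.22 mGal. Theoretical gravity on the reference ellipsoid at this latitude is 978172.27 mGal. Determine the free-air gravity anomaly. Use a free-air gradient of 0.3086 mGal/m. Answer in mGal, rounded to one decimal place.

Free-air correction = 0.3086 × 2609.7 = 805.35 mGal
Free-air anomaly = 977469.22 − 978172.27 + (805.35) = 102.30 mGal

102.3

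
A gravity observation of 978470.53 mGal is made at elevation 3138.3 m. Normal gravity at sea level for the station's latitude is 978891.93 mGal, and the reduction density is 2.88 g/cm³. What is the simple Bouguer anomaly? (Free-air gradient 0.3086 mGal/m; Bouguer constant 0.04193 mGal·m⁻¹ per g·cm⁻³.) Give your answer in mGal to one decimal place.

Free-air correction = 0.3086 × 3138.3 = 968.48 mGal
Free-air anomaly = 978470.53 − 978891.93 + (968.48) = 547.08 mGal
Bouguer slab correction = 0.04193 × 2.88 × 3138.3 = 378.98 mGal
Simple Bouguer anomaly = 547.08 − (378.98) = 168.10 mGal

168.1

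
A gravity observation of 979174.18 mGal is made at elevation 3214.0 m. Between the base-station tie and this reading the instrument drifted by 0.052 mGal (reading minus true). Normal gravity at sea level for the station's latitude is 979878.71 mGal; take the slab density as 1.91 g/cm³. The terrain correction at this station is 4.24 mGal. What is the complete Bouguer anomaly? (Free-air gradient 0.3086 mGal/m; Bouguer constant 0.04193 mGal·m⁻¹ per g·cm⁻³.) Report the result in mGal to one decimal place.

Drift-corrected reading = 979174.18 − (0.052) = 979174.128 mGal
Free-air correction = 0.3086 × 3214.0 = 991.84 mGal
Free-air anomaly = 979174.128 − 979878.71 + (991.84) = 287.258 mGal
Bouguer slab correction = 0.04193 × 1.91 × 3214.0 = 257.40 mGal
Simple Bouguer anomaly = 287.258 − (257.40) = 29.858 mGal
Complete Bouguer anomaly = 29.858 + 4.24 = 34.098 mGal

34.1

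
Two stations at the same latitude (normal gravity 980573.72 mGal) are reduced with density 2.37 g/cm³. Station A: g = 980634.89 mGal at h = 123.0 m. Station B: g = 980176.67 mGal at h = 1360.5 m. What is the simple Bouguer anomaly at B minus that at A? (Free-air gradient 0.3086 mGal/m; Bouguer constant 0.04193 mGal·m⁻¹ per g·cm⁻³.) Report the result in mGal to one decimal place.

-199.3

Δg_SB(A) = 980634.89 − 980573.72 + 0.3086×123.0 − 0.04193×2.37×123.0 = 86.90 mGal
Δg_SB(B) = 980176.67 − 980573.72 + 0.3086×1360.5 − 0.04193×2.37×1360.5 = -112.40 mGal
Difference = -112.40 − (86.90) = -199.30 mGal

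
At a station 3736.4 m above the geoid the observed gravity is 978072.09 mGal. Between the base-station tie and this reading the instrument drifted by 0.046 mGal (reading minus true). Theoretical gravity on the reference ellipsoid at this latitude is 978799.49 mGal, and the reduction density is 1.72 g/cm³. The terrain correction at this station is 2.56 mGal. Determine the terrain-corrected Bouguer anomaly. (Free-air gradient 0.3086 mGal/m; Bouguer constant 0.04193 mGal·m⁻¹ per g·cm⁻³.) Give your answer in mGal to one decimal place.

158.7

Drift-corrected reading = 978072.09 − (0.046) = 978072.044 mGal
Free-air correction = 0.3086 × 3736.4 = 1153.05 mGal
Free-air anomaly = 978072.044 − 978799.49 + (1153.05) = 425.604 mGal
Bouguer slab correction = 0.04193 × 1.72 × 3736.4 = 269.47 mGal
Simple Bouguer anomaly = 425.604 − (269.47) = 156.134 mGal
Complete Bouguer anomaly = 156.134 + 2.56 = 158.694 mGal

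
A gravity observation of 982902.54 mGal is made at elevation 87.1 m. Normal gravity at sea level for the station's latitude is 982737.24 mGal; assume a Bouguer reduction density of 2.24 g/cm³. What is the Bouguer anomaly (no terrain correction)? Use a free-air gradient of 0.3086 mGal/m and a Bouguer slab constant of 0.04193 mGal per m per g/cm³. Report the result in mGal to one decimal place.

184.0

Free-air correction = 0.3086 × 87.1 = 26.88 mGal
Free-air anomaly = 982902.54 − 982737.24 + (26.88) = 192.18 mGal
Bouguer slab correction = 0.04193 × 2.24 × 87.1 = 8.18 mGal
Simple Bouguer anomaly = 192.18 − (8.18) = 184.00 mGal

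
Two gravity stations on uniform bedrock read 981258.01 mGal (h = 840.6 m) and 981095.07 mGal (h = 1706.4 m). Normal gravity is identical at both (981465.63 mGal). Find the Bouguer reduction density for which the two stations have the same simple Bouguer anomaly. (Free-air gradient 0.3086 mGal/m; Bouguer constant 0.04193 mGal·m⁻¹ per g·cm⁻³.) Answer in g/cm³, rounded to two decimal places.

Δg_obs = 981095.07 − 981258.01 = -162.94 mGal over Δh = 1706.4 − 840.6 = 865.8 m
Equal Bouguer anomalies ⇒ Δg_obs + (0.3086 − 0.04193ρ)·Δh = 0
0.3086 − 0.04193ρ = −Δg_obs/Δh = 0.18820
ρ = (0.3086 − 0.18820) / 0.04193 = 2.87 g/cm³

2.87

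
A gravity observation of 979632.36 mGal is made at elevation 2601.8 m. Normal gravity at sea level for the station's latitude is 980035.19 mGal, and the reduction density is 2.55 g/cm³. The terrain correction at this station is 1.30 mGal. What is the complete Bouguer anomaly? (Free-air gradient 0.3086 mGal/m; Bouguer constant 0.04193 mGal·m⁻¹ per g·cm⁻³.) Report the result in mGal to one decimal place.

Free-air correction = 0.3086 × 2601.8 = 802.92 mGal
Free-air anomaly = 979632.36 − 980035.19 + (802.92) = 400.09 mGal
Bouguer slab correction = 0.04193 × 2.55 × 2601.8 = 278.19 mGal
Simple Bouguer anomaly = 400.09 − (278.19) = 121.90 mGal
Complete Bouguer anomaly = 121.90 + 1.30 = 123.20 mGal

123.2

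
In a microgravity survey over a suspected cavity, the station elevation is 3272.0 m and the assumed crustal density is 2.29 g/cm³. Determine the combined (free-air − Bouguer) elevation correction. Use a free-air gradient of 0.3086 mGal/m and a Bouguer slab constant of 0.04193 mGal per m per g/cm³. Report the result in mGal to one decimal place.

Combined gradient = 0.3086 − 0.04193 × 2.29 = 0.2125803 mGal/m
Combined elevation correction = 0.2125803 × 3272.0 = 695.6 mGal

695.6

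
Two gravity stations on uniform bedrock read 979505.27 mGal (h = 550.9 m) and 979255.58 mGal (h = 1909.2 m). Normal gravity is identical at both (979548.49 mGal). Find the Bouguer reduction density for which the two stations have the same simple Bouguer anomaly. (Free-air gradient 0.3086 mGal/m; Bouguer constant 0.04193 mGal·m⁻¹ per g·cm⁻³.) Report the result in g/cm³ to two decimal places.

2.98

Δg_obs = 979255.58 − 979505.27 = -249.69 mGal over Δh = 1909.2 − 550.9 = 1358.3 m
Equal Bouguer anomalies ⇒ Δg_obs + (0.3086 − 0.04193ρ)·Δh = 0
0.3086 − 0.04193ρ = −Δg_obs/Δh = 0.18383
ρ = (0.3086 − 0.18383) / 0.04193 = 2.98 g/cm³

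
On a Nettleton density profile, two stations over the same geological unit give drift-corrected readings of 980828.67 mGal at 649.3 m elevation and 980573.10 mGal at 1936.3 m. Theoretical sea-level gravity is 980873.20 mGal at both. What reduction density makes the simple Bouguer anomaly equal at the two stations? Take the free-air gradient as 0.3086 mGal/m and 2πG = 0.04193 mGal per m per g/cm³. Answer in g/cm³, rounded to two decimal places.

Δg_obs = 980573.10 − 980828.67 = -255.57 mGal over Δh = 1936.3 − 649.3 = 1287.0 m
Equal Bouguer anomalies ⇒ Δg_obs + (0.3086 − 0.04193ρ)·Δh = 0
0.3086 − 0.04193ρ = −Δg_obs/Δh = 0.19858
ρ = (0.3086 − 0.19858) / 0.04193 = 2.62 g/cm³

2.62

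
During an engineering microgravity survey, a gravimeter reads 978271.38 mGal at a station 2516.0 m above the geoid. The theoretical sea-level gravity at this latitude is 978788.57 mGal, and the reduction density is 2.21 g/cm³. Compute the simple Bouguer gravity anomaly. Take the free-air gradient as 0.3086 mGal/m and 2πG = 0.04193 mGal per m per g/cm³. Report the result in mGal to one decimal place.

26.1

Free-air correction = 0.3086 × 2516.0 = 776.44 mGal
Free-air anomaly = 978271.38 − 978788.57 + (776.44) = 259.25 mGal
Bouguer slab correction = 0.04193 × 2.21 × 2516.0 = 233.15 mGal
Simple Bouguer anomaly = 259.25 − (233.15) = 26.10 mGal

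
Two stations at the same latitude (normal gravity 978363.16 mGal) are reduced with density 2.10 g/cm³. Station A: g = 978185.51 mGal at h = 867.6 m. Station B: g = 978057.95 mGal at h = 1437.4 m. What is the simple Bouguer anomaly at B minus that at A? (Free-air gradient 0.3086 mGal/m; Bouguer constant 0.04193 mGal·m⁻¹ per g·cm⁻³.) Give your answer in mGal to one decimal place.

Δg_SB(A) = 978185.51 − 978363.16 + 0.3086×867.6 − 0.04193×2.10×867.6 = 13.70 mGal
Δg_SB(B) = 978057.95 − 978363.16 + 0.3086×1437.4 − 0.04193×2.10×1437.4 = 11.80 mGal
Difference = 11.80 − (13.70) = -1.90 mGal

-1.9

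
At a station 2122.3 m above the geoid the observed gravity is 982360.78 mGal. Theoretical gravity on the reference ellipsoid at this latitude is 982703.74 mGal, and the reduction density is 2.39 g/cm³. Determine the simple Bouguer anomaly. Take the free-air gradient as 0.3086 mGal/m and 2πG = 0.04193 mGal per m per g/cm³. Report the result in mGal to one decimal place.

99.3

Free-air correction = 0.3086 × 2122.3 = 654.94 mGal
Free-air anomaly = 982360.78 − 982703.74 + (654.94) = 311.98 mGal
Bouguer slab correction = 0.04193 × 2.39 × 2122.3 = 212.68 mGal
Simple Bouguer anomaly = 311.98 − (212.68) = 99.30 mGal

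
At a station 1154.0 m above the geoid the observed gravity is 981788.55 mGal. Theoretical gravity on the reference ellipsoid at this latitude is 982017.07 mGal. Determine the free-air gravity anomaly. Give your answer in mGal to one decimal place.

Free-air correction = 0.3086 × 1154.0 = 356.12 mGal
Free-air anomaly = 981788.55 − 982017.07 + (356.12) = 127.60 mGal

127.6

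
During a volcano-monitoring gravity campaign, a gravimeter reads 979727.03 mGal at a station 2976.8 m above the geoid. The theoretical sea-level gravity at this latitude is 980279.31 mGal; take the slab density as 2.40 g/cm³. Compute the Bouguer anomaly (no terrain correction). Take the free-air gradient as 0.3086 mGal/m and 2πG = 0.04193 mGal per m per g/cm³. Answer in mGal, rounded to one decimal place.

Free-air correction = 0.3086 × 2976.8 = 918.64 mGal
Free-air anomaly = 979727.03 − 980279.31 + (918.64) = 366.36 mGal
Bouguer slab correction = 0.04193 × 2.40 × 2976.8 = 299.56 mGal
Simple Bouguer anomaly = 366.36 − (299.56) = 66.80 mGal

66.8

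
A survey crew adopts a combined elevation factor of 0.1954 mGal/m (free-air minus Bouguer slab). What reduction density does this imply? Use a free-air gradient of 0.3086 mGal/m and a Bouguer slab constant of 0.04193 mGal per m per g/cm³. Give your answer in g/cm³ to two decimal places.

2.70

0.1954 = 0.3086 − 0.04193 × ρ
ρ = (0.3086 − 0.1954) / 0.04193 = 2.70 g/cm³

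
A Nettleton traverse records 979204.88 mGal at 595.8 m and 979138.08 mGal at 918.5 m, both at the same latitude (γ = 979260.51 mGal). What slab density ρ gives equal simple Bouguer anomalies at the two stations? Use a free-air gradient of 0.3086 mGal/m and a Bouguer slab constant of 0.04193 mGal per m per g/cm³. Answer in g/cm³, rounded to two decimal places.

Δg_obs = 979138.08 − 979204.88 = -66.80 mGal over Δh = 918.5 − 595.8 = 322.7 m
Equal Bouguer anomalies ⇒ Δg_obs + (0.3086 − 0.04193ρ)·Δh = 0
0.3086 − 0.04193ρ = −Δg_obs/Δh = 0.20700
ρ = (0.3086 − 0.20700) / 0.04193 = 2.42 g/cm³

2.42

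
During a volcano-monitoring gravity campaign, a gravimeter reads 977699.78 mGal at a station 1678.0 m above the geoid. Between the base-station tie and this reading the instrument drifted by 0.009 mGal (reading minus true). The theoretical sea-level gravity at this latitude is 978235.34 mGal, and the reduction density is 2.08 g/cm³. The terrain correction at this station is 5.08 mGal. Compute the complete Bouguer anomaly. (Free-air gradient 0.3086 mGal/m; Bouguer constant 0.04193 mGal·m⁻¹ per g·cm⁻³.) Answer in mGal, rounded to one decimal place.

-159.0

Drift-corrected reading = 977699.78 − (0.009) = 977699.771 mGal
Free-air correction = 0.3086 × 1678.0 = 517.83 mGal
Free-air anomaly = 977699.771 − 978235.34 + (517.83) = -17.739 mGal
Bouguer slab correction = 0.04193 × 2.08 × 1678.0 = 146.35 mGal
Simple Bouguer anomaly = -17.739 − (146.35) = -164.089 mGal
Complete Bouguer anomaly = -164.089 + 5.08 = -159.009 mGal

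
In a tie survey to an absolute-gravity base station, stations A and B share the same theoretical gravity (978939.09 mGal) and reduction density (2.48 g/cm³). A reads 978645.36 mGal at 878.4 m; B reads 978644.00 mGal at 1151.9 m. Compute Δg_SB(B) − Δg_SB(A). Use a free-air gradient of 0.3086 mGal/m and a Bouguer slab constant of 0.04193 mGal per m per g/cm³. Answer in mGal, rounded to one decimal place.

Δg_SB(A) = 978645.36 − 978939.09 + 0.3086×878.4 − 0.04193×2.48×878.4 = -114.00 mGal
Δg_SB(B) = 978644.00 − 978939.09 + 0.3086×1151.9 − 0.04193×2.48×1151.9 = -59.40 mGal
Difference = -59.40 − (-114.00) = 54.60 mGal

54.6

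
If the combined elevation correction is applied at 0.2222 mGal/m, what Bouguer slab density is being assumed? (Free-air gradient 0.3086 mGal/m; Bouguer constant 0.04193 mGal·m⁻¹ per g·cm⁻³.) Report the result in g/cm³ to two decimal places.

2.06

0.2222 = 0.3086 − 0.04193 × ρ
ρ = (0.3086 − 0.2222) / 0.04193 = 2.06 g/cm³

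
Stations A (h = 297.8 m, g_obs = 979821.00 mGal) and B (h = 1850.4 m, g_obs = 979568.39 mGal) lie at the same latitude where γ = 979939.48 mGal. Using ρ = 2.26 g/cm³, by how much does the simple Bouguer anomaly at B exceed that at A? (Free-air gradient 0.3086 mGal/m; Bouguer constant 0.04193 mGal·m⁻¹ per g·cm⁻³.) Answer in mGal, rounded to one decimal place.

79.4

Δg_SB(A) = 979821.00 − 979939.48 + 0.3086×297.8 − 0.04193×2.26×297.8 = -54.80 mGal
Δg_SB(B) = 979568.39 − 979939.48 + 0.3086×1850.4 − 0.04193×2.26×1850.4 = 24.60 mGal
Difference = 24.60 − (-54.80) = 79.40 mGal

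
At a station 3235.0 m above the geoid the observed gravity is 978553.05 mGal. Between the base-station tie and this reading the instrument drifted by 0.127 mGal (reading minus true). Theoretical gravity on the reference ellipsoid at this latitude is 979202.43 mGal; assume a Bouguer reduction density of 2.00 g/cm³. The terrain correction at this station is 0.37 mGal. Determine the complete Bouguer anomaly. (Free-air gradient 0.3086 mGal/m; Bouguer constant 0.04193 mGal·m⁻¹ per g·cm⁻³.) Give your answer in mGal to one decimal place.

77.9

Drift-corrected reading = 978553.05 − (0.127) = 978552.923 mGal
Free-air correction = 0.3086 × 3235.0 = 998.32 mGal
Free-air anomaly = 978552.923 − 979202.43 + (998.32) = 348.813 mGal
Bouguer slab correction = 0.04193 × 2.00 × 3235.0 = 271.29 mGal
Simple Bouguer anomaly = 348.813 − (271.29) = 77.523 mGal
Complete Bouguer anomaly = 77.523 + 0.37 = 77.893 mGal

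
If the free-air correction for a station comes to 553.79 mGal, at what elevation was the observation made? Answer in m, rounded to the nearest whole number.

1795

h = 553.79 / 0.3086 = 1794.52 m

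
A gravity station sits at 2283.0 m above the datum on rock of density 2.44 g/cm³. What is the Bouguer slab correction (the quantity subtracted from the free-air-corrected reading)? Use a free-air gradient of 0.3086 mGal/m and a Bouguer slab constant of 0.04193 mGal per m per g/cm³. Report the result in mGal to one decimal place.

233.6

Bouguer slab correction = 0.04193 × 2.44 × 2283.0 = 233.6 mGal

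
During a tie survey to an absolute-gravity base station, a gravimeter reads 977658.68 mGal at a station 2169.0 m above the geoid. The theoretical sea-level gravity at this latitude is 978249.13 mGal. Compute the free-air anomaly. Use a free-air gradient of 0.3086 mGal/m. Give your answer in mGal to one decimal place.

Free-air correction = 0.3086 × 2169.0 = 669.35 mGal
Free-air anomaly = 977658.68 − 978249.13 + (669.35) = 78.90 mGal

78.9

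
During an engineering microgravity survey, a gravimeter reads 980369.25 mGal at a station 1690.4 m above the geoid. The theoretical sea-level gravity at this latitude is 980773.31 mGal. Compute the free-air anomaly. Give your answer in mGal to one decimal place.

117.6

Free-air correction = 0.3086 × 1690.4 = 521.66 mGal
Free-air anomaly = 980369.25 − 980773.31 + (521.66) = 117.60 mGal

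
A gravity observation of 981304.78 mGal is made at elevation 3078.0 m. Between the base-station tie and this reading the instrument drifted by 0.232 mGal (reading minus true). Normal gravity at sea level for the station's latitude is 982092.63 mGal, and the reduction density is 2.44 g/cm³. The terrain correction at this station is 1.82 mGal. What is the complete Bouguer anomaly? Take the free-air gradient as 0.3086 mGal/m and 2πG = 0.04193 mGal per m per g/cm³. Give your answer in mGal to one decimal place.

-151.3

Drift-corrected reading = 981304.78 − (0.232) = 981304.548 mGal
Free-air correction = 0.3086 × 3078.0 = 949.87 mGal
Free-air anomaly = 981304.548 − 982092.63 + (949.87) = 161.788 mGal
Bouguer slab correction = 0.04193 × 2.44 × 3078.0 = 314.91 mGal
Simple Bouguer anomaly = 161.788 − (314.91) = -153.122 mGal
Complete Bouguer anomaly = -153.122 + 1.82 = -151.302 mGal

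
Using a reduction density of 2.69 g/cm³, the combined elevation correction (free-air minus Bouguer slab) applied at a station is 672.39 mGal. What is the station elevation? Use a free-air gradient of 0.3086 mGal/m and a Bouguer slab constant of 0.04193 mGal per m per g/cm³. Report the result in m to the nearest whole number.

3434

Combined gradient = 0.3086 − 0.04193 × 2.69 = 0.1958083 mGal/m
h = 672.39 / 0.1958083 = 3433.92 m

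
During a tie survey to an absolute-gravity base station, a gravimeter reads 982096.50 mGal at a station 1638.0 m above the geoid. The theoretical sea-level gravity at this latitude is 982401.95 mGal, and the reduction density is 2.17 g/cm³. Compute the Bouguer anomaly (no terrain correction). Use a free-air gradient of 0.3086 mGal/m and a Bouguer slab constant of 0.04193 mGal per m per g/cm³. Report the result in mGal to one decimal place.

51.0

Free-air correction = 0.3086 × 1638.0 = 505.49 mGal
Free-air anomaly = 982096.50 − 982401.95 + (505.49) = 200.04 mGal
Bouguer slab correction = 0.04193 × 2.17 × 1638.0 = 149.04 mGal
Simple Bouguer anomaly = 200.04 − (149.04) = 51.00 mGal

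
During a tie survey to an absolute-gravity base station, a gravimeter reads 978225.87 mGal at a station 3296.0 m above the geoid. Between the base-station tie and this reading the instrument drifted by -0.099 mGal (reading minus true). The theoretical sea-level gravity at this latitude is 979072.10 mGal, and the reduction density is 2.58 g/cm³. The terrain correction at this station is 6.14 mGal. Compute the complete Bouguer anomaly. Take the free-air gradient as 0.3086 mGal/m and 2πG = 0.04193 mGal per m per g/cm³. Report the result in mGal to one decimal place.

Drift-corrected reading = 978225.87 − (-0.099) = 978225.969 mGal
Free-air correction = 0.3086 × 3296.0 = 1017.15 mGal
Free-air anomaly = 978225.969 − 979072.10 + (1017.15) = 171.019 mGal
Bouguer slab correction = 0.04193 × 2.58 × 3296.0 = 356.56 mGal
Simple Bouguer anomaly = 171.019 − (356.56) = -185.541 mGal
Complete Bouguer anomaly = -185.541 + 6.14 = -179.401 mGal

-179.4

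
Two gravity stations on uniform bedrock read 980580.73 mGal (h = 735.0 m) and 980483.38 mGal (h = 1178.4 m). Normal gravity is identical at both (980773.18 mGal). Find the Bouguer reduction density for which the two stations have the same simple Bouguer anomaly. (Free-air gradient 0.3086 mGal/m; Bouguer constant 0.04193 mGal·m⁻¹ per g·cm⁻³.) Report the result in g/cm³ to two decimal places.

2.12

Δg_obs = 980483.38 − 980580.73 = -97.35 mGal over Δh = 1178.4 − 735.0 = 443.4 m
Equal Bouguer anomalies ⇒ Δg_obs + (0.3086 − 0.04193ρ)·Δh = 0
0.3086 − 0.04193ρ = −Δg_obs/Δh = 0.21955
ρ = (0.3086 − 0.21955) / 0.04193 = 2.12 g/cm³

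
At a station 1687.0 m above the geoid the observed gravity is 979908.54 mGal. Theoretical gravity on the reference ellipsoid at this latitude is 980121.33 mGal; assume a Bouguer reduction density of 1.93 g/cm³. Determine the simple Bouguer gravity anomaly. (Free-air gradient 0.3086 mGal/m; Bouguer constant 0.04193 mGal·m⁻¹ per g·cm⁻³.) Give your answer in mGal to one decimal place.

Free-air correction = 0.3086 × 1687.0 = 520.61 mGal
Free-air anomaly = 979908.54 − 980121.33 + (520.61) = 307.82 mGal
Bouguer slab correction = 0.04193 × 1.93 × 1687.0 = 136.52 mGal
Simple Bouguer anomaly = 307.82 − (136.52) = 171.30 mGal

171.3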